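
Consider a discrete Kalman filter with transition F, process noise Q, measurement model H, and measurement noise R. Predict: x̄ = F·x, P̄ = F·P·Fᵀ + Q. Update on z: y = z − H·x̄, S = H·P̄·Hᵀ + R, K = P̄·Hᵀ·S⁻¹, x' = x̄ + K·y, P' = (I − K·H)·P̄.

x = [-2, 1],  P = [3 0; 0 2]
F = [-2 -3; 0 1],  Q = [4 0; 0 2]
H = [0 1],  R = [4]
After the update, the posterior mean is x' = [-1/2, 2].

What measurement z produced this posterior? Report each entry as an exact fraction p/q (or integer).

x̄ = F·x = [1, 1]
P̄ = F·P·Fᵀ + Q = [34 -6; -6 4]
S = H·P̄·Hᵀ + R = [8]
K = P̄·Hᵀ·S⁻¹ = [-3/4; 1/2]
x' − x̄ = [-3/2, 1] = K·y
y = (KᵀK)⁻¹·Kᵀ·(x' − x̄) = [2]
z = y + H·x̄ = [2] + [1] = [3]

z = [3]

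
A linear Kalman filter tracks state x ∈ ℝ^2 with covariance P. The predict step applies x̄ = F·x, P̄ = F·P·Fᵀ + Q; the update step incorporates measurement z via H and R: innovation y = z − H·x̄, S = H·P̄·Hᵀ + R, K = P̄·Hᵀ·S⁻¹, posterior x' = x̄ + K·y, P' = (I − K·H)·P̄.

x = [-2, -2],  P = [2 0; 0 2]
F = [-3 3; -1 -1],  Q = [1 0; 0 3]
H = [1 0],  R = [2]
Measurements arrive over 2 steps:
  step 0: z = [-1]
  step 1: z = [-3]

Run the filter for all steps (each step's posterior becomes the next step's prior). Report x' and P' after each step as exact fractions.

step 0: x' = [-37/39, 4], P' = [74/39 0; 0 7]
step 1: x' = [-347/135, 32/135], P' = [527/270 -199/540; -199/540 9803/1080]

step 0: x̄ = F·x = [0, 4]
step 0: P̄ = F·P·Fᵀ + Q = [37 0; 0 7]
step 0: y = z − H·x̄ = [-1]
step 0: S = H·P̄·Hᵀ + R = [39]
step 0: K = P̄·Hᵀ·S⁻¹ = [37/39; 0]
step 0: x' = x̄ + K·y = [-37/39, 4]
step 0: P' = (I − K·H)·P̄ = [74/39 0; 0 7]
step 1: x̄ = F·x = [193/13, -119/39]
step 1: P̄ = F·P·Fᵀ + Q = [1054/13 -199/13; -199/13 464/39]
step 1: y = z − H·x̄ = [-232/13]
step 1: S = H·P̄·Hᵀ + R = [1080/13]
step 1: K = P̄·Hᵀ·S⁻¹ = [527/540; -199/1080]
step 1: x' = x̄ + K·y = [-347/135, 32/135]
step 1: P' = (I − K·H)·P̄ = [527/270 -199/540; -199/540 9803/1080]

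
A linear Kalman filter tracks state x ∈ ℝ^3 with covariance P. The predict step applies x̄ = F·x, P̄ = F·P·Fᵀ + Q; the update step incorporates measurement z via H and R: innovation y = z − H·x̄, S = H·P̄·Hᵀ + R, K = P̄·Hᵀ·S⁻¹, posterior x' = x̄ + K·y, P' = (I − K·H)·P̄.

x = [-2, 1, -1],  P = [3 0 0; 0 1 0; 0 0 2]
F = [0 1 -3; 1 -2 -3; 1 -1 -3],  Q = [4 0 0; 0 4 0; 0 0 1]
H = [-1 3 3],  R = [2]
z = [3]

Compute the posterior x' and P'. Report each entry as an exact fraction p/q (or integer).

x' = [3596/709, 691/709, 1210/709]
P' = [10531/709 704/709 2857/709; 704/709 961/709 -633/709; 2857/709 -633/709 1666/709]

x̄ = F·x = [4, -1, 0]
P̄ = F·P·Fᵀ + Q = [23 16 17; 16 29 23; 17 23 23]
y = z − H·x̄ = [10]
S = H·P̄·Hᵀ + R = [709]
K = P̄·Hᵀ·S⁻¹ = [76/709; 140/709; 121/709]
x' = x̄ + K·y = [3596/709, 691/709, 1210/709]
P' = (I − K·H)·P̄ = [10531/709 704/709 2857/709; 704/709 961/709 -633/709; 2857/709 -633/709 1666/709]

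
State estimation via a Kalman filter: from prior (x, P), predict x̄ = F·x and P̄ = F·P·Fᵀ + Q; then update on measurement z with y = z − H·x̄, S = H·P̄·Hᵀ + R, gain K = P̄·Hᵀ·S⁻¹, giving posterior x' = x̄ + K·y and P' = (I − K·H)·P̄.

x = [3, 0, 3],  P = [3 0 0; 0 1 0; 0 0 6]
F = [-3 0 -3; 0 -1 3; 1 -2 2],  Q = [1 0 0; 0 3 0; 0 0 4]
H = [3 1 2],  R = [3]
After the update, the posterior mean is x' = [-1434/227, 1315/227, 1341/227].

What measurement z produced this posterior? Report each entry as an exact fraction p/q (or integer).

z = [-1]

x̄ = F·x = [-18, 9, 9]
P̄ = F·P·Fᵀ + Q = [82 -54 -45; -54 58 38; -45 38 35]
S = H·P̄·Hᵀ + R = [227]
K = P̄·Hᵀ·S⁻¹ = [102/227; -28/227; -27/227]
x' − x̄ = [2652/227, -728/227, -702/227] = K·y
y = (KᵀK)⁻¹·Kᵀ·(x' − x̄) = [26]
z = y + H·x̄ = [26] + [-27] = [-1]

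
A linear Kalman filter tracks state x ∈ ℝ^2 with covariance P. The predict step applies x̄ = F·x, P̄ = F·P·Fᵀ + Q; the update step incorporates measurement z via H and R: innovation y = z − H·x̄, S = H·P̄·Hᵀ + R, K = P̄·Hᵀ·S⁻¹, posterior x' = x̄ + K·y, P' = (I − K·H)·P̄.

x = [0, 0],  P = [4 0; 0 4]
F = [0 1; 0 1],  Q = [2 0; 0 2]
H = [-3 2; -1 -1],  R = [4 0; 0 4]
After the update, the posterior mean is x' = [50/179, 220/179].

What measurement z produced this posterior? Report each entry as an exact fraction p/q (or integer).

x̄ = F·x = [0, 0]
P̄ = F·P·Fᵀ + Q = [6 4; 4 6]
S = H·P̄·Hᵀ + R = [34 10; 10 24]
K = P̄·Hᵀ·S⁻¹ = [-35/179 -60/179; 25/179 -85/179]
x' − x̄ = [50/179, 220/179] = K·y
y = (KᵀK)⁻¹·Kᵀ·(x' − x̄) = [2, -2]
z = y + H·x̄ = [2, -2] + [0, 0] = [2, -2]

z = [2, -2]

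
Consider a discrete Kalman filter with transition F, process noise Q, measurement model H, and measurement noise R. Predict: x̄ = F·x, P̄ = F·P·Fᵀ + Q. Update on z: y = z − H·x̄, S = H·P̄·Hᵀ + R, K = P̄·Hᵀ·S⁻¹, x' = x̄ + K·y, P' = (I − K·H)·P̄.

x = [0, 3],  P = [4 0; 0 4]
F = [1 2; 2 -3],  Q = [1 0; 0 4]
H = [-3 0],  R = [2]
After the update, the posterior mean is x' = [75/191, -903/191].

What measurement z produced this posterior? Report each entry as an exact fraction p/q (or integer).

x̄ = F·x = [6, -9]
P̄ = F·P·Fᵀ + Q = [21 -16; -16 56]
S = H·P̄·Hᵀ + R = [191]
K = P̄·Hᵀ·S⁻¹ = [-63/191; 48/191]
x' − x̄ = [-1071/191, 816/191] = K·y
y = (KᵀK)⁻¹·Kᵀ·(x' − x̄) = [17]
z = y + H·x̄ = [17] + [-18] = [-1]

z = [-1]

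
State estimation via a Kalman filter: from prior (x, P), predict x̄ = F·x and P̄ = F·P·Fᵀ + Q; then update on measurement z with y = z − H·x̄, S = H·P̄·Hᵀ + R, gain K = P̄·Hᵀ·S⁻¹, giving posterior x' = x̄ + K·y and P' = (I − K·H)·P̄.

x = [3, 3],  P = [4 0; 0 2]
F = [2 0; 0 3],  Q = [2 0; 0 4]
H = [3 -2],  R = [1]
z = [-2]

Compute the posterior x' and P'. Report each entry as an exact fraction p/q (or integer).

x' = [1398/251, 2347/251]
P' = [1602/251 2376/251; 2376/251 3586/251]

x̄ = F·x = [6, 9]
P̄ = F·P·Fᵀ + Q = [18 0; 0 22]
y = z − H·x̄ = [-2]
S = H·P̄·Hᵀ + R = [251]
K = P̄·Hᵀ·S⁻¹ = [54/251; -44/251]
x' = x̄ + K·y = [1398/251, 2347/251]
P' = (I − K·H)·P̄ = [1602/251 2376/251; 2376/251 3586/251]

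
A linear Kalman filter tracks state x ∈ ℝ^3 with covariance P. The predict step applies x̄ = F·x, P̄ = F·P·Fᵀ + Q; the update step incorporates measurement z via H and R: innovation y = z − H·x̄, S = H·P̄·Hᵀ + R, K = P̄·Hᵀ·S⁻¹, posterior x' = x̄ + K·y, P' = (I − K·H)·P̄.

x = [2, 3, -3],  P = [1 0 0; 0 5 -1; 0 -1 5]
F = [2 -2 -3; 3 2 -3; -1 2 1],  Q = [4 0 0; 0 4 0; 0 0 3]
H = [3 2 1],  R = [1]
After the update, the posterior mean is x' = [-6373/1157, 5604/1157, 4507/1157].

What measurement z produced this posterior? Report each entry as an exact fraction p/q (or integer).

x̄ = F·x = [7, 21, 1]
P̄ = F·P·Fᵀ + Q = [61 31 -29; 31 90 6; -29 6 25]
S = H·P̄·Hᵀ + R = [1157]
K = P̄·Hᵀ·S⁻¹ = [216/1157; 279/1157; -50/1157]
x' − x̄ = [-14472/1157, -18693/1157, 3350/1157] = K·y
y = (KᵀK)⁻¹·Kᵀ·(x' − x̄) = [-67]
z = y + H·x̄ = [-67] + [64] = [-3]

z = [-3]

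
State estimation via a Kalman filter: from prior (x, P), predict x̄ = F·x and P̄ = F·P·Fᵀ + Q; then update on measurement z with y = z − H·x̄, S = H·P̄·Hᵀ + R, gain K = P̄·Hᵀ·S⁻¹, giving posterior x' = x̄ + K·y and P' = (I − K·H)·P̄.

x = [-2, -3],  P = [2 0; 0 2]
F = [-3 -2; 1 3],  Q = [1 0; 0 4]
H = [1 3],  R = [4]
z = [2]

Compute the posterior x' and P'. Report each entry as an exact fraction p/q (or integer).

x̄ = F·x = [12, -11]
P̄ = F·P·Fᵀ + Q = [27 -18; -18 24]
y = z − H·x̄ = [23]
S = H·P̄·Hᵀ + R = [139]
K = P̄·Hᵀ·S⁻¹ = [-27/139; 54/139]
x' = x̄ + K·y = [1047/139, -287/139]
P' = (I − K·H)·P̄ = [3024/139 -1044/139; -1044/139 420/139]

x' = [1047/139, -287/139]
P' = [3024/139 -1044/139; -1044/139 420/139]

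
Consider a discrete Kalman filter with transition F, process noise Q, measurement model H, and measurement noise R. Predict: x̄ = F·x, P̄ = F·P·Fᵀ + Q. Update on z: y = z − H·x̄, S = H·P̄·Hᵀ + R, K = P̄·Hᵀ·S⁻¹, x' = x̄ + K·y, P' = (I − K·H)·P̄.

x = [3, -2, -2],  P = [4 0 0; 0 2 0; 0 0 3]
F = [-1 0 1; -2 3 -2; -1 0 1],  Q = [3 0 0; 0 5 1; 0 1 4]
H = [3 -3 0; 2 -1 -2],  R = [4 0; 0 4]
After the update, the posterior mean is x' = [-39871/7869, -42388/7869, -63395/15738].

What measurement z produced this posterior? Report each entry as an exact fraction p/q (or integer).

x̄ = F·x = [-5, -8, -5]
P̄ = F·P·Fᵀ + Q = [10 2 7; 2 51 3; 7 3 11]
S = H·P̄·Hᵀ + R = [517 171; 171 87]
K = P̄·Hᵀ·S⁻¹ = [234/2623 -1018/7869; -621/2623 -1132/7869; 975/5246 -7739/15738]
x' − x̄ = [-526/7869, 20564/7869, 15295/15738] = K·y
y = (KᵀK)⁻¹·Kᵀ·(x' − x̄) = [-8, -5]
z = y + H·x̄ = [-8, -5] + [9, 8] = [1, 3]

z = [1, 3]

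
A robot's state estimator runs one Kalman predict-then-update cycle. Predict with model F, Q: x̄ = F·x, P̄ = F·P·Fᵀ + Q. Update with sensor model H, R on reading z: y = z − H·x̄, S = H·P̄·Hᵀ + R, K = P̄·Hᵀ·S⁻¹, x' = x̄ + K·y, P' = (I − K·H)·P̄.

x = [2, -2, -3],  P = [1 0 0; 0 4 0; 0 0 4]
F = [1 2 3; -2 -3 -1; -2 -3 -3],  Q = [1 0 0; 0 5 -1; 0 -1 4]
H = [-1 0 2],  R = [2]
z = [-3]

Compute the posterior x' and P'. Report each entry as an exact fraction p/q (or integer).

x̄ = F·x = [-11, 5, 11]
P̄ = F·P·Fᵀ + Q = [54 -38 -62; -38 49 51; -62 51 80]
y = z − H·x̄ = [-36]
S = H·P̄·Hᵀ + R = [624]
K = P̄·Hᵀ·S⁻¹ = [-89/312; 35/156; 37/104]
x' = x̄ + K·y = [-19/26, -40/13, -47/26]
P' = (I − K·H)·P̄ = [503/156 151/78 69/52; 151/78 686/39 31/26; 69/52 31/26 53/52]

x' = [-19/26, -40/13, -47/26]
P' = [503/156 151/78 69/52; 151/78 686/39 31/26; 69/52 31/26 53/52]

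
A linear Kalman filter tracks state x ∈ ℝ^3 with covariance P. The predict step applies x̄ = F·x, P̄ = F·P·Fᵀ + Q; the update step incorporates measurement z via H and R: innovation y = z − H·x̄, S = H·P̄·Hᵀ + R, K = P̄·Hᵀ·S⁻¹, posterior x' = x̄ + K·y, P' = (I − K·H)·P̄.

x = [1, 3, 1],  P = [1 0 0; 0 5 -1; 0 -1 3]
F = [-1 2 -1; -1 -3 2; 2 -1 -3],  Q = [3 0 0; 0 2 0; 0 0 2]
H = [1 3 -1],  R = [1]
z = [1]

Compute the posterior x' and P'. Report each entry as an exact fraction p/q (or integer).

x̄ = F·x = [4, -8, -4]
P̄ = F·P·Fᵀ + Q = [31 -42 2; -42 72 -12; 2 -12 32]
y = z − H·x̄ = [17]
S = H·P̄·Hᵀ + R = [528]
K = P̄·Hᵀ·S⁻¹ = [-97/528; 31/88; -1/8]
x' = x̄ + K·y = [463/528, -177/88, -49/8]
P' = (I − K·H)·P̄ = [6959/528 -689/88 -81/8; -689/88 285/44 45/4; -81/8 45/4 95/4]

x' = [463/528, -177/88, -49/8]
P' = [6959/528 -689/88 -81/8; -689/88 285/44 45/4; -81/8 45/4 95/4]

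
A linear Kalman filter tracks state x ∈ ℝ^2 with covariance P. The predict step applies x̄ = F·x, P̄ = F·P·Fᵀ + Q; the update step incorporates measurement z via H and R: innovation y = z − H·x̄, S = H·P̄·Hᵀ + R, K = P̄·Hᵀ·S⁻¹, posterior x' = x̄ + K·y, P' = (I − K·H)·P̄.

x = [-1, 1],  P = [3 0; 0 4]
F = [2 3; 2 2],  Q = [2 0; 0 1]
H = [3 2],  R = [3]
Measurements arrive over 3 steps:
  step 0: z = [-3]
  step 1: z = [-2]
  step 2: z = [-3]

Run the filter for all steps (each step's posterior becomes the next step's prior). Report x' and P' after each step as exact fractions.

step 0: x' = [-331/1001, -996/1001], P' = [766/1001 -816/1001; -816/1001 1473/1001]
step 1: x' = [-622/2563, -2026/2563], P' = [86533/138402 -13364/23067; -13364/23067 8189/7689]
step 2: x' = [-4576307/8088224, -3137535/4044112], P' = [4998423/8088224 -2316525/4044112; -2316525/4044112 2140791/2022056]

step 0: x̄ = F·x = [1, 0]
step 0: P̄ = F·P·Fᵀ + Q = [50 36; 36 29]
step 0: y = z − H·x̄ = [-6]
step 0: S = H·P̄·Hᵀ + R = [1001]
step 0: K = P̄·Hᵀ·S⁻¹ = [222/1001; 166/1001]
step 0: x' = x̄ + K·y = [-331/1001, -996/1001]
step 0: P' = (I − K·H)·P̄ = [766/1001 -816/1001; -816/1001 1473/1001]
step 1: x̄ = F·x = [-3650/1001, -2654/1001]
step 1: P̄ = F·P·Fᵀ + Q = [8531/1001 3742/1001; 3742/1001 3429/1001]
step 1: y = z − H·x̄ = [1296/91]
step 1: S = H·P̄·Hᵀ + R = [12582/91]
step 1: K = P̄·Hᵀ·S⁻¹ = [3007/12582; 274/2097]
step 1: x' = x̄ + K·y = [-622/2563, -2026/2563]
step 1: P' = (I − K·H)·P̄ = [86533/138402 -13364/23067; -13364/23067 8189/7689]
step 2: x̄ = F·x = [-7322/2563, -5296/2563]
step 2: P̄ = F·P·Fᵀ + Q = [493673/69201 214352/69201; 214352/69201 216335/69201]
step 2: y = z − H·x̄ = [24869/2563]
step 2: S = H·P̄·Hᵀ + R = [8088224/69201]
step 2: K = P̄·Hᵀ·S⁻¹ = [1909723/8088224; 537863/4044112]
step 2: x' = x̄ + K·y = [-4576307/8088224, -3137535/4044112]
step 2: P' = (I − K·H)·P̄ = [4998423/8088224 -2316525/4044112; -2316525/4044112 2140791/2022056]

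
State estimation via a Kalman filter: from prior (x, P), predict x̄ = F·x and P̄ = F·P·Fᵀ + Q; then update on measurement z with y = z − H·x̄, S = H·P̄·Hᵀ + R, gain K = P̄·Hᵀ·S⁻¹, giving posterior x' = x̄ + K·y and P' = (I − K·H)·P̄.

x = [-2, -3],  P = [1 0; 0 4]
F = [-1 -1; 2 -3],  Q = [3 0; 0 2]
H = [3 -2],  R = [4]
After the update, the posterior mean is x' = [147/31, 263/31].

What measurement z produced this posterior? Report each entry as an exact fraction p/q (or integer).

z = [-3]

x̄ = F·x = [5, 5]
P̄ = F·P·Fᵀ + Q = [8 10; 10 42]
S = H·P̄·Hᵀ + R = [124]
K = P̄·Hᵀ·S⁻¹ = [1/31; -27/62]
x' − x̄ = [-8/31, 108/31] = K·y
y = (KᵀK)⁻¹·Kᵀ·(x' − x̄) = [-8]
z = y + H·x̄ = [-8] + [5] = [-3]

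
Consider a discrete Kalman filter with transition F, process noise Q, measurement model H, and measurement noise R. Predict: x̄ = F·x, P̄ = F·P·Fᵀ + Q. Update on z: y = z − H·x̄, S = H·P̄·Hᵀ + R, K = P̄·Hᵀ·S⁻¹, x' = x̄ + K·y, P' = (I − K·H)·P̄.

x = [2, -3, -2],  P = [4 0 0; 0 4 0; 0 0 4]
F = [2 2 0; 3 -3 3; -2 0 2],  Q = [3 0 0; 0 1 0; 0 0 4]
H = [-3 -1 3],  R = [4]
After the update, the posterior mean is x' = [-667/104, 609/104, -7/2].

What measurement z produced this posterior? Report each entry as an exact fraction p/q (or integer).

z = [3]

x̄ = F·x = [-2, 9, -8]
P̄ = F·P·Fᵀ + Q = [35 0 -16; 0 109 0; -16 0 36]
S = H·P̄·Hᵀ + R = [1040]
K = P̄·Hᵀ·S⁻¹ = [-153/1040; -109/1040; 3/20]
x' − x̄ = [-459/104, -327/104, 9/2] = K·y
y = (KᵀK)⁻¹·Kᵀ·(x' − x̄) = [30]
z = y + H·x̄ = [30] + [-27] = [3]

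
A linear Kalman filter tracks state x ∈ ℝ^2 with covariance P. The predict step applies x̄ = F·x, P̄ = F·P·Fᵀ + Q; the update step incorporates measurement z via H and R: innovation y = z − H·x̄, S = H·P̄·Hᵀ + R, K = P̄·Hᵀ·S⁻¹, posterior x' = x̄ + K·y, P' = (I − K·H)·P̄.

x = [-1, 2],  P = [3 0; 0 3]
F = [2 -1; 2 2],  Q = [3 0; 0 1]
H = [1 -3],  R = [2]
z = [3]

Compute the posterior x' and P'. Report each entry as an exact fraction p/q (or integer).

x̄ = F·x = [-4, 2]
P̄ = F·P·Fᵀ + Q = [18 6; 6 25]
y = z − H·x̄ = [13]
S = H·P̄·Hᵀ + R = [209]
K = P̄·Hᵀ·S⁻¹ = [0; -69/209]
x' = x̄ + K·y = [-4, -479/209]
P' = (I − K·H)·P̄ = [18 6; 6 464/209]

x' = [-4, -479/209]
P' = [18 6; 6 464/209]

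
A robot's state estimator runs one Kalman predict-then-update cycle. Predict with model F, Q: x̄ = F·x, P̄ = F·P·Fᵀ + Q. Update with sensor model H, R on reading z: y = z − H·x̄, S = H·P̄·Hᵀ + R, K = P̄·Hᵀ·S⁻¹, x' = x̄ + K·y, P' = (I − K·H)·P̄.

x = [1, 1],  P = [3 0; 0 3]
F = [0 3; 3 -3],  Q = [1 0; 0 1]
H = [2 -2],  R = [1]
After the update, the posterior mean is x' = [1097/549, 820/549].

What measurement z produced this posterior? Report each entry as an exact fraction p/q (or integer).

x̄ = F·x = [3, 0]
P̄ = F·P·Fᵀ + Q = [28 -27; -27 55]
S = H·P̄·Hᵀ + R = [549]
K = P̄·Hᵀ·S⁻¹ = [110/549; -164/549]
x' − x̄ = [-550/549, 820/549] = K·y
y = (KᵀK)⁻¹·Kᵀ·(x' − x̄) = [-5]
z = y + H·x̄ = [-5] + [6] = [1]

z = [1]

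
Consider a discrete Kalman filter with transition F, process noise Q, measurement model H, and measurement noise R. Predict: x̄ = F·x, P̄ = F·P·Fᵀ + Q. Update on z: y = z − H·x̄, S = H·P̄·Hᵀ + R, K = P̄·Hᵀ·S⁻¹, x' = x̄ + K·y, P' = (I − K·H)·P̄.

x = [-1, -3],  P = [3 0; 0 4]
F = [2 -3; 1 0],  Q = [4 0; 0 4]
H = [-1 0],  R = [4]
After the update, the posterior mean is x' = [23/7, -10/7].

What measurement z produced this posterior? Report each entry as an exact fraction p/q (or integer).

z = [-3]

x̄ = F·x = [7, -1]
P̄ = F·P·Fᵀ + Q = [52 6; 6 7]
S = H·P̄·Hᵀ + R = [56]
K = P̄·Hᵀ·S⁻¹ = [-13/14; -3/28]
x' − x̄ = [-26/7, -3/7] = K·y
y = (KᵀK)⁻¹·Kᵀ·(x' − x̄) = [4]
z = y + H·x̄ = [4] + [-7] = [-3]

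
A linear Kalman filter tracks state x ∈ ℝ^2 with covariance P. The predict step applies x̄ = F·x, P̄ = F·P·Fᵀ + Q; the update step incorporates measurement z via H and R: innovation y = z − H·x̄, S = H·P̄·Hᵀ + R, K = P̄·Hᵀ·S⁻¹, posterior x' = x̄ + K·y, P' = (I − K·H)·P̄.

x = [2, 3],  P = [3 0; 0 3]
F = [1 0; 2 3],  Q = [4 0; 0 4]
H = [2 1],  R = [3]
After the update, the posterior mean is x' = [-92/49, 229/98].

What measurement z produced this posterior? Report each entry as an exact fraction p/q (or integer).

x̄ = F·x = [2, 13]
P̄ = F·P·Fᵀ + Q = [7 6; 6 43]
S = H·P̄·Hᵀ + R = [98]
K = P̄·Hᵀ·S⁻¹ = [10/49; 55/98]
x' − x̄ = [-190/49, -1045/98] = K·y
y = (KᵀK)⁻¹·Kᵀ·(x' − x̄) = [-19]
z = y + H·x̄ = [-19] + [17] = [-2]

z = [-2]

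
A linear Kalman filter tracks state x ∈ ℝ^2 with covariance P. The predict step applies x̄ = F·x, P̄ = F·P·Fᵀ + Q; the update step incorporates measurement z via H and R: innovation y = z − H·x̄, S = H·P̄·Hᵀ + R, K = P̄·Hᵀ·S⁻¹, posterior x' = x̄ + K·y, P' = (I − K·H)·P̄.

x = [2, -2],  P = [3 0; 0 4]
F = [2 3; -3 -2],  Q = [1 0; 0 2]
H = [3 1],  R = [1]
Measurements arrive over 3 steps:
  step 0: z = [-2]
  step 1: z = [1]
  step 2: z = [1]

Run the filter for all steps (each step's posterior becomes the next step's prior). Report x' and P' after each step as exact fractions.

step 0: x' = [32/47, -956/235], P' = [98/47 -273/47; -273/47 4014/235]
step 1: x' = [-6356/24431, 84849/48862], P' = [13489/24431 -31043/24431; -31043/24431 535493/146586]
step 2: x' = [16195976/20903759, -26163334/20903759], P' = [11274096/20903759 -25935507/20903759; -25935507/20903759 74903351/20903759]

step 0: x̄ = F·x = [-2, -2]
step 0: P̄ = F·P·Fᵀ + Q = [49 -42; -42 45]
step 0: y = z − H·x̄ = [6]
step 0: S = H·P̄·Hᵀ + R = [235]
step 0: K = P̄·Hᵀ·S⁻¹ = [21/47; -81/235]
step 0: x' = x̄ + K·y = [32/47, -956/235]
step 0: P' = (I − K·H)·P̄ = [98/47 -273/47; -273/47 4014/235]
step 1: x̄ = F·x = [-2548/235, 1432/235]
step 1: P̄ = F·P·Fᵀ + Q = [21941/235 -9279/235; -9279/235 4556/235]
step 1: y = z − H·x̄ = [6447/235]
step 1: S = H·P̄·Hᵀ + R = [146586/235]
step 1: K = P̄·Hᵀ·S⁻¹ = [9424/24431; -23281/146586]
step 1: x' = x̄ + K·y = [-6356/24431, 84849/48862]
step 1: P' = (I − K·H)·P̄ = [13489/24431 -31043/24431; -31043/24431 535493/146586]
step 2: x̄ = F·x = [229123/48862, -65781/24431]
step 2: P̄ = F·P·Fᵀ + Q = [1018221/48862 -212868/24431; -212868/24431 464227/73293]
step 2: y = z − H·x̄ = [-506945/48862]
step 2: S = H·P̄·Hᵀ + R = [20903759/146586]
step 2: K = P̄·Hᵀ·S⁻¹ = [7886781/20903759; -2903170/20903759]
step 2: x' = x̄ + K·y = [16195976/20903759, -26163334/20903759]
step 2: P' = (I − K·H)·P̄ = [11274096/20903759 -25935507/20903759; -25935507/20903759 74903351/20903759]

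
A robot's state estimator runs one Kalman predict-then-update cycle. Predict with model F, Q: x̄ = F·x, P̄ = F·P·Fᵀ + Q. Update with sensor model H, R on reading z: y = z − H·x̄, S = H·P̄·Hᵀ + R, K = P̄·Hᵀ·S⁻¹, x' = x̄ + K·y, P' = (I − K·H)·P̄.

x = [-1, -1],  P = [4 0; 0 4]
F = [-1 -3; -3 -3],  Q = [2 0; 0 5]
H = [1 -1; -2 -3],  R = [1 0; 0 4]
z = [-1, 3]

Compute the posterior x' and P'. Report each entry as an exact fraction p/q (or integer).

x' = [-9468/8261, -5051/24783]
P' = [4086/8261 -556/8261; -556/8261 7748/24783]

x̄ = F·x = [4, 6]
P̄ = F·P·Fᵀ + Q = [42 48; 48 77]
y = z − H·x̄ = [1, 29]
S = H·P̄·Hᵀ + R = [24 99; 99 1441]
K = P̄·Hᵀ·S⁻¹ = [422/751 -1626/8261; -856/2253 -1659/8261]
x' = x̄ + K·y = [-9468/8261, -5051/24783]
P' = (I − K·H)·P̄ = [4086/8261 -556/8261; -556/8261 7748/24783]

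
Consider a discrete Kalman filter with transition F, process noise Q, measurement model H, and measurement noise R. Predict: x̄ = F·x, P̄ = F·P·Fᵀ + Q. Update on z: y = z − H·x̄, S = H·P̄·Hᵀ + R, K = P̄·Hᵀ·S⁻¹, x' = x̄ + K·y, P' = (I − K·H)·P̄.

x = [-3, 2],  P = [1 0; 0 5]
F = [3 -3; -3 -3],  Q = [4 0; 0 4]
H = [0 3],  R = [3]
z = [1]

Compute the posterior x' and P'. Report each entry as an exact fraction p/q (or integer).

x̄ = F·x = [-15, 3]
P̄ = F·P·Fᵀ + Q = [58 36; 36 58]
y = z − H·x̄ = [-8]
S = H·P̄·Hᵀ + R = [525]
K = P̄·Hᵀ·S⁻¹ = [36/175; 58/175]
x' = x̄ + K·y = [-2913/175, 61/175]
P' = (I − K·H)·P̄ = [6262/175 36/175; 36/175 58/175]

x' = [-2913/175, 61/175]
P' = [6262/175 36/175; 36/175 58/175]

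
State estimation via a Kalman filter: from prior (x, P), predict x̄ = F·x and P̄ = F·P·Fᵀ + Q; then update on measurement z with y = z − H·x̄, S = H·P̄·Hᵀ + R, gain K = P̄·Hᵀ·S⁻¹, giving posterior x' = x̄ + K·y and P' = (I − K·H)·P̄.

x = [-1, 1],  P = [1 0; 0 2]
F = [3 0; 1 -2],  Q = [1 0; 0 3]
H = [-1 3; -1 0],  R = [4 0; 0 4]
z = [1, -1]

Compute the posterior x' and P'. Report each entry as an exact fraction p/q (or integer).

x̄ = F·x = [-3, -3]
P̄ = F·P·Fᵀ + Q = [10 3; 3 12]
y = z − H·x̄ = [7, -4]
S = H·P̄·Hᵀ + R = [104 1; 1 14]
K = P̄·Hᵀ·S⁻¹ = [-4/1455 -1039/1455; 31/97 -23/97]
x' = x̄ + K·y = [-79/485, 18/97]
P' = (I − K·H)·P̄ = [4156/1455 92/97; 92/97 72/97]

x' = [-79/485, 18/97]
P' = [4156/1455 92/97; 92/97 72/97]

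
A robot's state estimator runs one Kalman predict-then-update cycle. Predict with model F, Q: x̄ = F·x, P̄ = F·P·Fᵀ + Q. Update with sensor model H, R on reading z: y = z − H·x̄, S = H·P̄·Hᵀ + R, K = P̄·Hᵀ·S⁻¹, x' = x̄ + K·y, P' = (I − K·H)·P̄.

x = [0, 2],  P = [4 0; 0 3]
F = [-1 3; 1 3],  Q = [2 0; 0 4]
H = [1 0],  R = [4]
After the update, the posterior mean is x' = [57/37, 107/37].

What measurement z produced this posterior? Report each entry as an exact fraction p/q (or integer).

z = [1]

x̄ = F·x = [6, 6]
P̄ = F·P·Fᵀ + Q = [33 23; 23 35]
S = H·P̄·Hᵀ + R = [37]
K = P̄·Hᵀ·S⁻¹ = [33/37; 23/37]
x' − x̄ = [-165/37, -115/37] = K·y
y = (KᵀK)⁻¹·Kᵀ·(x' − x̄) = [-5]
z = y + H·x̄ = [-5] + [6] = [1]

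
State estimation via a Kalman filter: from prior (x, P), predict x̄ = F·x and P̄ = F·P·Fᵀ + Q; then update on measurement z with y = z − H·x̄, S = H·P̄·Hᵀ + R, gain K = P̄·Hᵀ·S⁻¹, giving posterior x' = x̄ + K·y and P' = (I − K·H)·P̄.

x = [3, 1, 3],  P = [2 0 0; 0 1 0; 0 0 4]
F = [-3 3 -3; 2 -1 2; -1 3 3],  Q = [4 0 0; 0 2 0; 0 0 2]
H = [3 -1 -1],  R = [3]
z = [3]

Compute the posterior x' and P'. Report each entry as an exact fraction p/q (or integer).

x̄ = F·x = [-15, 11, 9]
P̄ = F·P·Fᵀ + Q = [67 -39 -21; -39 27 17; -21 17 49]
y = z − H·x̄ = [68]
S = H·P̄·Hᵀ + R = [1076]
K = P̄·Hᵀ·S⁻¹ = [261/1076; -161/1076; -129/1076]
x' = x̄ + K·y = [402/269, 222/269, 228/269]
P' = (I − K·H)·P̄ = [3971/1076 57/1076 11073/1076; 57/1076 3131/1076 -2477/1076; 11073/1076 -2477/1076 36083/1076]

x' = [402/269, 222/269, 228/269]
P' = [3971/1076 57/1076 11073/1076; 57/1076 3131/1076 -2477/1076; 11073/1076 -2477/1076 36083/1076]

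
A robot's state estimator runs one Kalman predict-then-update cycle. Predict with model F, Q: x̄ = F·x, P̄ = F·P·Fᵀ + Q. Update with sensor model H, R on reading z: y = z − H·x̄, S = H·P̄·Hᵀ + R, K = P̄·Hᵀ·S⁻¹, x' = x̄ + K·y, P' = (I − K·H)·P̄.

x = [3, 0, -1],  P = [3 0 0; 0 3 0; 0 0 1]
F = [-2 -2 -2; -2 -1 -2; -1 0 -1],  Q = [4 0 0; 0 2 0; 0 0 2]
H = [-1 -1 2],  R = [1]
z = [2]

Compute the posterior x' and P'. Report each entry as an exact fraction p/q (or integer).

x̄ = F·x = [-4, -4, -2]
P̄ = F·P·Fᵀ + Q = [32 22 8; 22 21 8; 8 8 6]
y = z − H·x̄ = [-2]
S = H·P̄·Hᵀ + R = [58]
K = P̄·Hᵀ·S⁻¹ = [-19/29; -27/58; -2/29]
x' = x̄ + K·y = [-78/29, -89/29, -54/29]
P' = (I − K·H)·P̄ = [206/29 125/29 156/29; 125/29 489/58 178/29; 156/29 178/29 166/29]

x' = [-78/29, -89/29, -54/29]
P' = [206/29 125/29 156/29; 125/29 489/58 178/29; 156/29 178/29 166/29]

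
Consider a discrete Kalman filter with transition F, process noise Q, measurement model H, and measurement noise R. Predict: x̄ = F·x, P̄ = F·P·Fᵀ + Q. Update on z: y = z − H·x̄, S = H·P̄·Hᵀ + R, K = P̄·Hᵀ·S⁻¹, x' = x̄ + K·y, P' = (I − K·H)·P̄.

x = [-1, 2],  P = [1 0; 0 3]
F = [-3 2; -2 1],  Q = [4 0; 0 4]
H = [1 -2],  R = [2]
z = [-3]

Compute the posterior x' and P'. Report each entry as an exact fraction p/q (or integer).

x̄ = F·x = [7, 4]
P̄ = F·P·Fᵀ + Q = [25 12; 12 11]
y = z − H·x̄ = [-2]
S = H·P̄·Hᵀ + R = [23]
K = P̄·Hᵀ·S⁻¹ = [1/23; -10/23]
x' = x̄ + K·y = [159/23, 112/23]
P' = (I − K·H)·P̄ = [574/23 286/23; 286/23 153/23]

x' = [159/23, 112/23]
P' = [574/23 286/23; 286/23 153/23]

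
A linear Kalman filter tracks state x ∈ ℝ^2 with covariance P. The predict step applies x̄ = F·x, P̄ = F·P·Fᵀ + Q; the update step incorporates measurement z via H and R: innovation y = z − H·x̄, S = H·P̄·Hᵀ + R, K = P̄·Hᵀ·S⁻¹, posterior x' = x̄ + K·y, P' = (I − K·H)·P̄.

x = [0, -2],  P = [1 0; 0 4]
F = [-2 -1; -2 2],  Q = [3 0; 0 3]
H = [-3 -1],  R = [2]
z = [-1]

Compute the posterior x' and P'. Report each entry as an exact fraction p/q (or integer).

x' = [171/100, -411/100]
P' = [259/100 -719/100; -719/100 2179/100]

x̄ = F·x = [2, -4]
P̄ = F·P·Fᵀ + Q = [11 -4; -4 23]
y = z − H·x̄ = [1]
S = H·P̄·Hᵀ + R = [100]
K = P̄·Hᵀ·S⁻¹ = [-29/100; -11/100]
x' = x̄ + K·y = [171/100, -411/100]
P' = (I − K·H)·P̄ = [259/100 -719/100; -719/100 2179/100]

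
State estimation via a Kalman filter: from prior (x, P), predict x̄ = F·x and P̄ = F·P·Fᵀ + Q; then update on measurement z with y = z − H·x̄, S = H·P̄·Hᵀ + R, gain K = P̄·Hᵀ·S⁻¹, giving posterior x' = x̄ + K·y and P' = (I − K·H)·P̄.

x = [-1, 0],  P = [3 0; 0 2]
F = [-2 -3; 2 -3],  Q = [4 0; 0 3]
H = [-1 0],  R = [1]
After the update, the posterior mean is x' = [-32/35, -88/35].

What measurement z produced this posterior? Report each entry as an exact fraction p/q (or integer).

x̄ = F·x = [2, -2]
P̄ = F·P·Fᵀ + Q = [34 6; 6 33]
S = H·P̄·Hᵀ + R = [35]
K = P̄·Hᵀ·S⁻¹ = [-34/35; -6/35]
x' − x̄ = [-102/35, -18/35] = K·y
y = (KᵀK)⁻¹·Kᵀ·(x' − x̄) = [3]
z = y + H·x̄ = [3] + [-2] = [1]

z = [1]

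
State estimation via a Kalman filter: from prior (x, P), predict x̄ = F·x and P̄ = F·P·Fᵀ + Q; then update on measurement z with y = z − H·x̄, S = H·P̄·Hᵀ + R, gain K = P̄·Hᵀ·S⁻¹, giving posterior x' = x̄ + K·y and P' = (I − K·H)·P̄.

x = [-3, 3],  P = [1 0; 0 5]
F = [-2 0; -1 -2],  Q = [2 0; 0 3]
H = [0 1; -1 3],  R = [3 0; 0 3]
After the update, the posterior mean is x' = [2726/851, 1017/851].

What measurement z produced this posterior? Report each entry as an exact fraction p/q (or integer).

x̄ = F·x = [6, -3]
P̄ = F·P·Fᵀ + Q = [6 2; 2 24]
S = H·P̄·Hᵀ + R = [27 70; 70 213]
K = P̄·Hᵀ·S⁻¹ = [426/851 -140/851; 212/851 210/851]
x' − x̄ = [-2380/851, 3570/851] = K·y
y = (KᵀK)⁻¹·Kᵀ·(x' − x̄) = [0, 17]
z = y + H·x̄ = [0, 17] + [-3, -15] = [-3, 2]

z = [-3, 2]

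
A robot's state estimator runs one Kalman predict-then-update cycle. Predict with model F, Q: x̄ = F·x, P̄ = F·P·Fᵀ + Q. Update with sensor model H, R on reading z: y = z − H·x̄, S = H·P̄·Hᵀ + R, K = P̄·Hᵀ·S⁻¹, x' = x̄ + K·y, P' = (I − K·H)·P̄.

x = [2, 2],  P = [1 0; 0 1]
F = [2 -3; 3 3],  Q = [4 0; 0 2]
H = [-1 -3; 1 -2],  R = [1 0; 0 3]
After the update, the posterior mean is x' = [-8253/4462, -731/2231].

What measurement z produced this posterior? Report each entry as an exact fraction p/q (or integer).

z = [3, -1]

x̄ = F·x = [-2, 12]
P̄ = F·P·Fᵀ + Q = [17 -3; -3 20]
S = H·P̄·Hᵀ + R = [180 106; 106 112]
K = P̄·Hᵀ·S⁻¹ = [-1667/4462 1247/2231; -913/4462 -849/4462]
x' − x̄ = [671/4462, -27503/2231] = K·y
y = (KᵀK)⁻¹·Kᵀ·(x' − x̄) = [37, 25]
z = y + H·x̄ = [37, 25] + [-34, -26] = [3, -1]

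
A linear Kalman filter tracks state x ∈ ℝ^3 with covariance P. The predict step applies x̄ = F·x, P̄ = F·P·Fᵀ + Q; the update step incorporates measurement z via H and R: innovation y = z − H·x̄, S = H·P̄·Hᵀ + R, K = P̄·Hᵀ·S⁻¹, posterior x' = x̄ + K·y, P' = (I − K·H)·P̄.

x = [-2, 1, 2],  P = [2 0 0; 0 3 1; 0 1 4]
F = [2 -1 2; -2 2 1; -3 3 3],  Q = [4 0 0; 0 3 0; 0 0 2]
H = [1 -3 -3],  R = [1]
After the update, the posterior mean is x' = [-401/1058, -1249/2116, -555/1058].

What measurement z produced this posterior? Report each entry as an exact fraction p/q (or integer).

x̄ = F·x = [-1, 8, 15]
P̄ = F·P·Fᵀ + Q = [27 -3 6; -3 31 51; 6 51 101]
S = H·P̄·Hᵀ + R = [2116]
K = P̄·Hᵀ·S⁻¹ = [9/1058; -249/2116; -225/1058]
x' − x̄ = [657/1058, -18177/2116, -16425/1058] = K·y
y = (KᵀK)⁻¹·Kᵀ·(x' − x̄) = [73]
z = y + H·x̄ = [73] + [-70] = [3]

z = [3]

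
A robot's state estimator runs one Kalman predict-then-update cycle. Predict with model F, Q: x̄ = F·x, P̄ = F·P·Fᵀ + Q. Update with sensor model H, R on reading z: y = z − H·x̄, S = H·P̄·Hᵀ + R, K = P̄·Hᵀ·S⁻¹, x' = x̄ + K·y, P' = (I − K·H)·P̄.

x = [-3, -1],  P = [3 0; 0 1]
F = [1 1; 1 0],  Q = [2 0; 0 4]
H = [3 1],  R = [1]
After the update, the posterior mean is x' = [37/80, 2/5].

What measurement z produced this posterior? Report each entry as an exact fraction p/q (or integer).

z = [2]

x̄ = F·x = [-4, -3]
P̄ = F·P·Fᵀ + Q = [6 3; 3 7]
S = H·P̄·Hᵀ + R = [80]
K = P̄·Hᵀ·S⁻¹ = [21/80; 1/5]
x' − x̄ = [357/80, 17/5] = K·y
y = (KᵀK)⁻¹·Kᵀ·(x' − x̄) = [17]
z = y + H·x̄ = [17] + [-15] = [2]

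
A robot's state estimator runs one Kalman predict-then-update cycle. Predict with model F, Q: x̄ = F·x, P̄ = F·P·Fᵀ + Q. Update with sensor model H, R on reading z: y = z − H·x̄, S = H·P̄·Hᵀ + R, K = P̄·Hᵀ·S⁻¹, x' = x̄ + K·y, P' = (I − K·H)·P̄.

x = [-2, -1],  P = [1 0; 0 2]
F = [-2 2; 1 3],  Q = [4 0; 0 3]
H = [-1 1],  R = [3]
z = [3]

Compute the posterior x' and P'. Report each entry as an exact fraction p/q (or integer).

x' = [-6/7, 5/7]
P' = [100/7 94/7; 94/7 106/7]

x̄ = F·x = [2, -5]
P̄ = F·P·Fᵀ + Q = [16 10; 10 22]
y = z − H·x̄ = [10]
S = H·P̄·Hᵀ + R = [21]
K = P̄·Hᵀ·S⁻¹ = [-2/7; 4/7]
x' = x̄ + K·y = [-6/7, 5/7]
P' = (I − K·H)·P̄ = [100/7 94/7; 94/7 106/7]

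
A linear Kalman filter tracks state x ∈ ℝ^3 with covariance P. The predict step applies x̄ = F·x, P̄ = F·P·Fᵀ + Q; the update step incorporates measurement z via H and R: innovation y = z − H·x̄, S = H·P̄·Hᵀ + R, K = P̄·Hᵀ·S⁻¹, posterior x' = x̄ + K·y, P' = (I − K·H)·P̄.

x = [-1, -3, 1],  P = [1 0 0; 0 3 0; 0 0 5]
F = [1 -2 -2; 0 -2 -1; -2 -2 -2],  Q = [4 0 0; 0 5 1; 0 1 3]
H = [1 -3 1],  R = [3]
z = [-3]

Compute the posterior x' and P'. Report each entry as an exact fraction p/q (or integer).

x' = [204/67, 272/67, 6]
P' = [2478/67 1495/67 30; 1495/67 1033/67 23; 30 23 39]

x̄ = F·x = [3, 5, 6]
P̄ = F·P·Fᵀ + Q = [37 22 30; 22 22 23; 30 23 39]
y = z − H·x̄ = [3]
S = H·P̄·Hᵀ + R = [67]
K = P̄·Hᵀ·S⁻¹ = [1/67; -21/67; 0]
x' = x̄ + K·y = [204/67, 272/67, 6]
P' = (I − K·H)·P̄ = [2478/67 1495/67 30; 1495/67 1033/67 23; 30 23 39]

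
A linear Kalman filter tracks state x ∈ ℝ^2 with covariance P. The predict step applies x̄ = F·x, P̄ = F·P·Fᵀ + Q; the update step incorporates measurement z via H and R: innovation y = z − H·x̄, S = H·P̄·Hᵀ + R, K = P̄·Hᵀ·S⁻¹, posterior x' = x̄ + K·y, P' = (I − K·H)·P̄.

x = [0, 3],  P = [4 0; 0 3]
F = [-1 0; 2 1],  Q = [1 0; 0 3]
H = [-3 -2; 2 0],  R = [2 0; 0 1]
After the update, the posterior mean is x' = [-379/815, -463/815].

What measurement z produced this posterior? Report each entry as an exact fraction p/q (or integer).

x̄ = F·x = [0, 3]
P̄ = F·P·Fᵀ + Q = [5 -8; -8 22]
S = H·P̄·Hᵀ + R = [39 2; 2 21]
K = P̄·Hᵀ·S⁻¹ = [1/815 388/815; -388/815 -584/815]
x' − x̄ = [-379/815, -2908/815] = K·y
y = (KᵀK)⁻¹·Kᵀ·(x' − x̄) = [9, -1]
z = y + H·x̄ = [9, -1] + [-6, 0] = [3, -1]

z = [3, -1]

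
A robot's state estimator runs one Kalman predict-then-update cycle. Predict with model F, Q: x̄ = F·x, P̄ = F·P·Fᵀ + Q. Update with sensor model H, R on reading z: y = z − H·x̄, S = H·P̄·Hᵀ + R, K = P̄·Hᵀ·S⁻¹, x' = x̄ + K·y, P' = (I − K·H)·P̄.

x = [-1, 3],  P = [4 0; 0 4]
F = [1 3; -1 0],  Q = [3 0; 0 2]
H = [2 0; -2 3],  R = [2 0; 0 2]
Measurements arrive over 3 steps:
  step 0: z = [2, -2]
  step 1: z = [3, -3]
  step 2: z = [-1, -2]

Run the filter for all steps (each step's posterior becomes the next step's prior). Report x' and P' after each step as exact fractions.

step 0: x' = [2829/2402, 423/2402], P' = [566/1201 361/1201; 361/1201 487/1201]
step 1: x' = [513873/380440, -1818/9511], P' = [239443/570660 7102/28533; 7102/28533 9986/28533]
step 2: x' = [-111744019/244783409, -242111741/244783409], P' = [102411947/244783409 60808648/244783409; 60808648/244783409 85614558/244783409]

step 0: x̄ = F·x = [8, 1]
step 0: P̄ = F·P·Fᵀ + Q = [43 -4; -4 6]
step 0: y = z − H·x̄ = [-14, 11]
step 0: S = H·P̄·Hᵀ + R = [174 -196; -196 276]
step 0: K = P̄·Hᵀ·S⁻¹ = [566/1201 -49/2402; 361/1201 739/2402]
step 0: x' = x̄ + K·y = [2829/2402, 423/2402]
step 0: P' = (I − K·H)·P̄ = [566/1201 361/1201; 361/1201 487/1201]
step 1: x̄ = F·x = [2049/1201, -2829/2402]
step 1: P̄ = F·P·Fᵀ + Q = [10718/1201 -1649/1201; -1649/1201 2968/1201]
step 1: y = z − H·x̄ = [-495/1201, 9477/2402]
step 1: S = H·P̄·Hᵀ + R = [45274/1201 -52766/1201; -52766/1201 91774/1201]
step 1: K = P̄·Hᵀ·S⁻¹ = [239443/570660 -26383/570660; 7102/28533 7877/28533]
step 1: x' = x̄ + K·y = [513873/380440, -1818/9511]
step 1: P' = (I − K·H)·P̄ = [239443/570660 7102/28533; 7102/28533 9986/28533]
step 2: x̄ = F·x = [295713/380440, -513873/380440]
step 2: P̄ = F·P·Fᵀ + Q = [4601143/570660 -665563/570660; -665563/570660 1380763/570660]
step 2: y = z − H·x̄ = [-485933/190220, 274433/76088]
step 2: S = H·P̄·Hᵀ + R = [4886473/142665 -2239795/57066; -2239795/57066 7991903/114132]
step 2: K = P̄·Hᵀ·S⁻¹ = [102411947/244783409 -11198975/244783409; 60808648/244783409 67613189/244783409]
step 2: x' = x̄ + K·y = [-111744019/244783409, -242111741/244783409]
step 2: P' = (I − K·H)·P̄ = [102411947/244783409 60808648/244783409; 60808648/244783409 85614558/244783409]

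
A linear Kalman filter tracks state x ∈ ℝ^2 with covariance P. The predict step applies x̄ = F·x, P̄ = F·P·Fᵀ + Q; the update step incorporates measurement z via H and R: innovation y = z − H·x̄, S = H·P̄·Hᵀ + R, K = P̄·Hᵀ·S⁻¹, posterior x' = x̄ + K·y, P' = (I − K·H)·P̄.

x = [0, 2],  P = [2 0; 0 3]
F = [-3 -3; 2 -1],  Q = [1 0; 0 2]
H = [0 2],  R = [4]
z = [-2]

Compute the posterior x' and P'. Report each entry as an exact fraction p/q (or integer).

x̄ = F·x = [-6, -2]
P̄ = F·P·Fᵀ + Q = [46 -3; -3 13]
y = z − H·x̄ = [2]
S = H·P̄·Hᵀ + R = [56]
K = P̄·Hᵀ·S⁻¹ = [-3/28; 13/28]
x' = x̄ + K·y = [-87/14, -15/14]
P' = (I − K·H)·P̄ = [635/14 -3/14; -3/14 13/14]

x' = [-87/14, -15/14]
P' = [635/14 -3/14; -3/14 13/14]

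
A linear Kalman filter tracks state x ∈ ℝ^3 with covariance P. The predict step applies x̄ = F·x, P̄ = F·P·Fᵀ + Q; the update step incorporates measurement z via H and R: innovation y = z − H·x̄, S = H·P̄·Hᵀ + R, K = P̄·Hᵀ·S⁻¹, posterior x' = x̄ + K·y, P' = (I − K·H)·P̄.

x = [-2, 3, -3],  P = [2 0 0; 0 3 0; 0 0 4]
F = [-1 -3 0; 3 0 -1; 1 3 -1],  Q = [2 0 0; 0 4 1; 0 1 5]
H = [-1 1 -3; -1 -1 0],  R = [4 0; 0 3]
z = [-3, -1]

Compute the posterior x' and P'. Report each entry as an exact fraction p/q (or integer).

x̄ = F·x = [-7, -3, 10]
P̄ = F·P·Fᵀ + Q = [31 -6 -29; -6 26 11; -29 11 38]
y = z − H·x̄ = [23, -11]
S = H·P̄·Hᵀ + R = [175 -49; -49 48]
K = P̄·Hᵀ·S⁻¹ = [1175/5999 -275/857; -1028/5999 -507/857; -2670/5999 -68/857]
x' = x̄ + K·y = [6207/5999, -2602/5999, 3816/5999]
P' = (I − K·H)·P̄ = [79094/5999 -73319/5999 -52371/5999; -73319/5999 83966/5999 53799/5999; -52371/5999 53799/5999 38950/5999]

x' = [6207/5999, -2602/5999, 3816/5999]
P' = [79094/5999 -73319/5999 -52371/5999; -73319/5999 83966/5999 53799/5999; -52371/5999 53799/5999 38950/5999]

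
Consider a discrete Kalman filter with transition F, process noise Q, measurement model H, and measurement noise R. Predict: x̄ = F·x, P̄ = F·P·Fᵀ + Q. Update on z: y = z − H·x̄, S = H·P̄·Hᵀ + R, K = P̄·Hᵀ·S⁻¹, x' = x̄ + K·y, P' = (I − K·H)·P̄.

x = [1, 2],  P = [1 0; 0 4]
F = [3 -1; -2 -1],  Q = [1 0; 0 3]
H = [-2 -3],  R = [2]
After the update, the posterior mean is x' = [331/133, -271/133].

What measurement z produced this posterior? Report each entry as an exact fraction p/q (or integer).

x̄ = F·x = [1, -4]
P̄ = F·P·Fᵀ + Q = [14 -2; -2 11]
S = H·P̄·Hᵀ + R = [133]
K = P̄·Hᵀ·S⁻¹ = [-22/133; -29/133]
x' − x̄ = [198/133, 261/133] = K·y
y = (KᵀK)⁻¹·Kᵀ·(x' − x̄) = [-9]
z = y + H·x̄ = [-9] + [10] = [1]

z = [1]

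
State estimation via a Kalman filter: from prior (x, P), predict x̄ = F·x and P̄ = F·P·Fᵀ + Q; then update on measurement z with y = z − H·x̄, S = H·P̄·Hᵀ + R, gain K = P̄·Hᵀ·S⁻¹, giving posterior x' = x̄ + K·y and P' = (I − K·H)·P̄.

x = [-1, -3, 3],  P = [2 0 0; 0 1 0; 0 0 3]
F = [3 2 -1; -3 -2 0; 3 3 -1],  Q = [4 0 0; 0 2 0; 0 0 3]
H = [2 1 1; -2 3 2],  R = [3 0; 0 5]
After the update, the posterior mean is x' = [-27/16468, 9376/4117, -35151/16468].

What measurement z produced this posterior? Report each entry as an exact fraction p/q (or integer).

x̄ = F·x = [-12, 9, -15]
P̄ = F·P·Fᵀ + Q = [29 -22 27; -22 24 -24; 27 -24 33]
S = H·P̄·Hᵀ + R = [148 -132; -132 229]
K = P̄·Hᵀ·S⁻¹ = [5187/16468 -511/4117; -275/4117 1064/4117; 6507/16468 -141/4117]
x' − x̄ = [197589/16468, -27677/4117, 211869/16468] = K·y
y = (KᵀK)⁻¹·Kᵀ·(x' − x̄) = [31, -18]
z = y + H·x̄ = [31, -18] + [-30, 21] = [1, 3]

z = [1, 3]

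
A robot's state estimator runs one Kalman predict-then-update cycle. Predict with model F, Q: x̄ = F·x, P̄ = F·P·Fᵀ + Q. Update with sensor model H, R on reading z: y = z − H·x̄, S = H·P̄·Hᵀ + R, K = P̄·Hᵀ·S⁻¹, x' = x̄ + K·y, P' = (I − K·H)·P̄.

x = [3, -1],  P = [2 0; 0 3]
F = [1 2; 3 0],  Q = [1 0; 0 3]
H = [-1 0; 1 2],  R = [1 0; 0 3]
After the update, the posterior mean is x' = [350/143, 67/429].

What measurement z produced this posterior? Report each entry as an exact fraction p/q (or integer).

x̄ = F·x = [1, 9]
P̄ = F·P·Fᵀ + Q = [15 6; 6 21]
S = H·P̄·Hᵀ + R = [16 -27; -27 126]
K = P̄·Hᵀ·S⁻¹ = [-129/143 3/143; 60/143 202/429]
x' − x̄ = [207/143, -3794/429] = K·y
y = (KᵀK)⁻¹·Kᵀ·(x' − x̄) = [-2, -17]
z = y + H·x̄ = [-2, -17] + [-1, 19] = [-3, 2]

z = [-3, 2]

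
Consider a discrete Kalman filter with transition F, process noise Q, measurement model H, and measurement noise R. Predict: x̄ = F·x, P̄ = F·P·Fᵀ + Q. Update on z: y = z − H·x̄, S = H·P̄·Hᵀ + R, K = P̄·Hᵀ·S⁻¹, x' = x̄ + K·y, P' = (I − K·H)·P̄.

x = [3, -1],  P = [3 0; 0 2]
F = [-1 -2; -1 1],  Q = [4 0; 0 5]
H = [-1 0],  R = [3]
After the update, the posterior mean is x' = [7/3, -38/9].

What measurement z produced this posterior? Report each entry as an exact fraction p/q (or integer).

z = [-3]

x̄ = F·x = [-1, -4]
P̄ = F·P·Fᵀ + Q = [15 -1; -1 10]
S = H·P̄·Hᵀ + R = [18]
K = P̄·Hᵀ·S⁻¹ = [-5/6; 1/18]
x' − x̄ = [10/3, -2/9] = K·y
y = (KᵀK)⁻¹·Kᵀ·(x' − x̄) = [-4]
z = y + H·x̄ = [-4] + [1] = [-3]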